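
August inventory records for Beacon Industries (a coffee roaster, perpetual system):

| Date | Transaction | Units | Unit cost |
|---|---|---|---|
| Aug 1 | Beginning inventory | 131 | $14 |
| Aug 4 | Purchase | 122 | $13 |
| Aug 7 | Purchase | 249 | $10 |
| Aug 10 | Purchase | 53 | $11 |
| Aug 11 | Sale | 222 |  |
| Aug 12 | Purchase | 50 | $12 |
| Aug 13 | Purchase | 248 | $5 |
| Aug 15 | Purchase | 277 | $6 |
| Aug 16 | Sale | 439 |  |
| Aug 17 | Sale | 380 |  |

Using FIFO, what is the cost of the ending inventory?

Ending inventory = $534

Aug 11, 222 sold [FIFO — oldest first]: 131 @ $14 + 91 @ $13 = $3,017
Aug 16, 439 sold [FIFO — oldest first]: 31 @ $13 + 249 @ $10 + 53 @ $11 + 50 @ $12 + 56 @ $5 = $4,356
Aug 17, 380 sold [FIFO — oldest first]: 192 @ $5 + 188 @ $6 = $2,088
Total COGS = $3,017 + $4,356 + $2,088 = $9,461
Ending inventory: 89 @ $6 = $534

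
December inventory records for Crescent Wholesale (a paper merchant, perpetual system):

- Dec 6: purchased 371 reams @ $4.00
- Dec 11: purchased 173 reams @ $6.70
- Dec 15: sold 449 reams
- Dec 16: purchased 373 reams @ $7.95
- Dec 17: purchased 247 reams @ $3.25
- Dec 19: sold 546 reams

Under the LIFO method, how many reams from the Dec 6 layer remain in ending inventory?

95

Dec 15, 449 sold [LIFO — newest first]: 173 @ $6.70 + 276 @ $4.00 = $2,263.10
Dec 19, 546 sold [LIFO — newest first]: 247 @ $3.25 + 299 @ $7.95 = $3,179.80
Total COGS = $2,263.10 + $3,179.80 = $5,442.90
Ending inventory: 95 @ $4.00 + 74 @ $7.95 = $968.30
Check: goods available $6,411.20 = COGS $5,442.90 + ending $968.30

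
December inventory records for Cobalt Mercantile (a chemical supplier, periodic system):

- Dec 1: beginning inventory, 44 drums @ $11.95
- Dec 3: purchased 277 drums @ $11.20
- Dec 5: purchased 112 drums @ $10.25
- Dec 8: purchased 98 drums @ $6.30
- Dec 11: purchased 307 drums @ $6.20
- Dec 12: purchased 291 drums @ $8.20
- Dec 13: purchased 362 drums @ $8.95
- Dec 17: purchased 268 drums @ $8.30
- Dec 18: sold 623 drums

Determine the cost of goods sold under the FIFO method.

COGS = $5,964.00

Dec 18, 623 sold [FIFO — oldest first]: 44 @ $11.95 + 277 @ $11.20 + 112 @ $10.25 + 98 @ $6.30 + 92 @ $6.20 = $5,964.00
Ending inventory: 215 @ $6.20 + 291 @ $8.20 + 362 @ $8.95 + 268 @ $8.30 = $9,183.50
Check: goods available $15,147.50 = COGS $5,964.00 + ending $9,183.50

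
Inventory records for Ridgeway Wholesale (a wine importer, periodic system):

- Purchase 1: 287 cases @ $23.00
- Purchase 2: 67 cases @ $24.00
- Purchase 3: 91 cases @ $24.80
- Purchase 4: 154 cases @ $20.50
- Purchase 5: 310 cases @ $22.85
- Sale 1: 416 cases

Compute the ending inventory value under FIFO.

Ending inventory = $10,959.70

Sale 1 (416) [FIFO — oldest first]: 287 @ $23.00 + 67 @ $24.00 + 62 @ $24.80 = $9,746.60
Ending inventory: 29 @ $24.80 + 154 @ $20.50 + 310 @ $22.85 = $10,959.70
Check: goods available $20,706.30 = COGS $9,746.60 + ending $10,959.70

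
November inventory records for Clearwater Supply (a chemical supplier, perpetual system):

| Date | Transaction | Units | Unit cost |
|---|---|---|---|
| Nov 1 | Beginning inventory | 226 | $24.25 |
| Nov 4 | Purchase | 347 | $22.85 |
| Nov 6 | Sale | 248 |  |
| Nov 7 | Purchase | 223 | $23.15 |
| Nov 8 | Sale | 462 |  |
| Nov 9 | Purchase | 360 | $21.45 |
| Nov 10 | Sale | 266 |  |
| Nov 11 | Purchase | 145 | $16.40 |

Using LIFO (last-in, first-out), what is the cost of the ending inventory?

Nov 6, 248 sold [LIFO — newest first]: 248 @ $22.85 = $5,666.80
Nov 8, 462 sold [LIFO — newest first]: 223 @ $23.15 + 99 @ $22.85 + 140 @ $24.25 = $10,819.60
Nov 10, 266 sold [LIFO — newest first]: 266 @ $21.45 = $5,705.70
Total COGS = $5,666.80 + $10,819.60 + $5,705.70 = $22,192.10
Ending inventory: 86 @ $24.25 + 94 @ $21.45 + 145 @ $16.40 = $6,479.80
Check: goods available $28,671.90 = COGS $22,192.10 + ending $6,479.80

Ending inventory = $6,479.80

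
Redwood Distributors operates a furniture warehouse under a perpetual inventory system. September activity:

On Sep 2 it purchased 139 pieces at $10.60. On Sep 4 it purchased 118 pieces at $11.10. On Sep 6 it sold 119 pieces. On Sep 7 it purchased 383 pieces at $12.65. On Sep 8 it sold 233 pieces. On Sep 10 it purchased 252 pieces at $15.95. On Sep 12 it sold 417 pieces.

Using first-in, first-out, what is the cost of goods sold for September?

COGS = $9,685.70

Sep 6, 119 sold [FIFO — oldest first]: 119 @ $10.60 = $1,261.40
Sep 8, 233 sold [FIFO — oldest first]: 20 @ $10.60 + 118 @ $11.10 + 95 @ $12.65 = $2,723.55
Sep 12, 417 sold [FIFO — oldest first]: 288 @ $12.65 + 129 @ $15.95 = $5,700.75
Total COGS = $1,261.40 + $2,723.55 + $5,700.75 = $9,685.70
Ending inventory: 123 @ $15.95 = $1,961.85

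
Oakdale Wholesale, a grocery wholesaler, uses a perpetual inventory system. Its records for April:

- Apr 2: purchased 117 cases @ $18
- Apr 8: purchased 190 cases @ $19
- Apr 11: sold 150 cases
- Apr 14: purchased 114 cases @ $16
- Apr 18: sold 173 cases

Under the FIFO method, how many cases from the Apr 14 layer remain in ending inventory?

98

Apr 11, 150 sold [FIFO — oldest first]: 117 @ $18 + 33 @ $19 = $2,733
Apr 18, 173 sold [FIFO — oldest first]: 157 @ $19 + 16 @ $16 = $3,239
Total COGS = $2,733 + $3,239 = $5,972
Ending inventory: 98 @ $16 = $1,568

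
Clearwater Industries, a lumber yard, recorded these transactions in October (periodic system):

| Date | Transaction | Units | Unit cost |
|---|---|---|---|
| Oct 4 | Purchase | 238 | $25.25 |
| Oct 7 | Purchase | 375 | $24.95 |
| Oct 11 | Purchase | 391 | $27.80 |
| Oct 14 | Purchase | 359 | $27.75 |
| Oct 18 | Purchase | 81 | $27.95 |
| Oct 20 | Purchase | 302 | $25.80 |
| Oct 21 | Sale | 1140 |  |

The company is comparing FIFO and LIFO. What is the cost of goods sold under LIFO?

COGS = $31,062.25

FIFO COGS: 238 @ $25.25 + 375 @ $24.95 + 391 @ $27.80 + 136 @ $27.75 = $30,009.55
LIFO COGS: 302 @ $25.80 + 81 @ $27.95 + 359 @ $27.75 + 391 @ $27.80 + 7 @ $24.95 = $31,062.25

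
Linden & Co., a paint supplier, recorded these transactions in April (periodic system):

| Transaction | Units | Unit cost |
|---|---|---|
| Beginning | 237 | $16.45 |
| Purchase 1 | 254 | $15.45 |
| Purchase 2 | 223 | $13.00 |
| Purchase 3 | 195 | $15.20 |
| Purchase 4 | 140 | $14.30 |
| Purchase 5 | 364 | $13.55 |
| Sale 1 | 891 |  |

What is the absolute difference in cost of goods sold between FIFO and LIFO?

$1,018.15

FIFO COGS: 237 @ $16.45 + 254 @ $15.45 + 223 @ $13.00 + 177 @ $15.20 = $13,412.35
LIFO COGS: 364 @ $13.55 + 140 @ $14.30 + 195 @ $15.20 + 192 @ $13.00 = $12,394.20
Difference = |$13,412.35 − $12,394.20| = $1,018.15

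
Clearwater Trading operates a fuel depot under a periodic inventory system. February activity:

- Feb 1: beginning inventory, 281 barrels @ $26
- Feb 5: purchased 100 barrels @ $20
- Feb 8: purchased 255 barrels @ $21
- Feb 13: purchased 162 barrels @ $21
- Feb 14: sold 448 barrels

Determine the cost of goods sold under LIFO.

Feb 14, 448 sold [LIFO — newest first]: 162 @ $21 + 255 @ $21 + 31 @ $20 = $9,377
Ending inventory: 281 @ $26 + 69 @ $20 = $8,686

COGS = $9,377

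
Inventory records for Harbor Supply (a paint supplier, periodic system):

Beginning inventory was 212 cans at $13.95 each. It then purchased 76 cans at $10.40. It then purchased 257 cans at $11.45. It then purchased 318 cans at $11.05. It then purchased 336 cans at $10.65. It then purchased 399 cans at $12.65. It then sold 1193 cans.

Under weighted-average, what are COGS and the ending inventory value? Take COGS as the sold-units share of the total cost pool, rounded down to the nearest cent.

COGS = $14,057.76; ending inventory = $4,772.34

Sale 1, sell 1193: 1193/1598 × $18,830.10 → $14,057.76
Ending inventory (cost pool remaining) = $4,772.34
Check: goods available $18,830.10 = COGS $14,057.76 + ending $4,772.34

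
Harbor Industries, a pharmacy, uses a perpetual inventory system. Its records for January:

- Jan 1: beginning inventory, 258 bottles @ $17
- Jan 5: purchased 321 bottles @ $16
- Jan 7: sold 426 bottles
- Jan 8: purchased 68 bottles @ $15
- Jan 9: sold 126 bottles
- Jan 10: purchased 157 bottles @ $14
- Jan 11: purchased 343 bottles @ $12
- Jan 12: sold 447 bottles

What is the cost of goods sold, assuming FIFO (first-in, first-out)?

COGS = $15,080

Jan 7, 426 sold [FIFO — oldest first]: 258 @ $17 + 168 @ $16 = $7,074
Jan 9, 126 sold [FIFO — oldest first]: 126 @ $16 = $2,016
Jan 12, 447 sold [FIFO — oldest first]: 27 @ $16 + 68 @ $15 + 157 @ $14 + 195 @ $12 = $5,990
Total COGS = $7,074 + $2,016 + $5,990 = $15,080
Ending inventory: 148 @ $12 = $1,776
Check: goods available $16,856 = COGS $15,080 + ending $1,776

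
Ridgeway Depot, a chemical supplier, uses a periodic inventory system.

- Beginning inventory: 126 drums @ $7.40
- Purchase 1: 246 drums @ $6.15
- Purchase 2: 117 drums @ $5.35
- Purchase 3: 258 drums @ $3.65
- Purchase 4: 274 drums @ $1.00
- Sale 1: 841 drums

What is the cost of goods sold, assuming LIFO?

COGS = $3,022.45

Sale 1 (841) [LIFO — newest first]: 274 @ $1.00 + 258 @ $3.65 + 117 @ $5.35 + 192 @ $6.15 = $3,022.45
Ending inventory: 126 @ $7.40 + 54 @ $6.15 = $1,264.50
Check: goods available $4,286.95 = COGS $3,022.45 + ending $1,264.50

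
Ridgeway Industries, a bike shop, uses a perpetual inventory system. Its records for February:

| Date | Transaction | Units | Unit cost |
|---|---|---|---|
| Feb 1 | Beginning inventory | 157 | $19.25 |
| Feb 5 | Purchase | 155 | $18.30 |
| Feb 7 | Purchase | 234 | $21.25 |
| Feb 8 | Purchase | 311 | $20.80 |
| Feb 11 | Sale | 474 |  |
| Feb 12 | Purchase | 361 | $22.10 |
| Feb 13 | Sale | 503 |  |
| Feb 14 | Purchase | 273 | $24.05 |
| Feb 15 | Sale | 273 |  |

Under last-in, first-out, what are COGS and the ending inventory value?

Feb 11, 474 sold [LIFO — newest first]: 311 @ $20.80 + 163 @ $21.25 = $9,932.55
Feb 13, 503 sold [LIFO — newest first]: 361 @ $22.10 + 71 @ $21.25 + 71 @ $18.30 = $10,786.15
Feb 15, 273 sold [LIFO — newest first]: 273 @ $24.05 = $6,565.65
Total COGS = $9,932.55 + $10,786.15 + $6,565.65 = $27,284.35
Ending inventory: 157 @ $19.25 + 84 @ $18.30 = $4,559.45

COGS = $27,284.35; ending inventory = $4,559.45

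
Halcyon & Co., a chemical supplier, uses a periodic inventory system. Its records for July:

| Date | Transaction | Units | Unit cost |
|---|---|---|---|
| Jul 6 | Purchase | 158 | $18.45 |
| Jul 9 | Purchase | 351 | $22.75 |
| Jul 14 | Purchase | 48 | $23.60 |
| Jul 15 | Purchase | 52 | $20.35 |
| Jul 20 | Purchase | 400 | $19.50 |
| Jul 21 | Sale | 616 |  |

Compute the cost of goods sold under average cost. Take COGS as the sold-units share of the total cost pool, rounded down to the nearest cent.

COGS = $12,754.28

Jul 21, sell 616: 616/1009 × $20,891.35 → $12,754.28
Ending inventory (cost pool remaining) = $8,137.07
Check: goods available $20,891.35 = COGS $12,754.28 + ending $8,137.07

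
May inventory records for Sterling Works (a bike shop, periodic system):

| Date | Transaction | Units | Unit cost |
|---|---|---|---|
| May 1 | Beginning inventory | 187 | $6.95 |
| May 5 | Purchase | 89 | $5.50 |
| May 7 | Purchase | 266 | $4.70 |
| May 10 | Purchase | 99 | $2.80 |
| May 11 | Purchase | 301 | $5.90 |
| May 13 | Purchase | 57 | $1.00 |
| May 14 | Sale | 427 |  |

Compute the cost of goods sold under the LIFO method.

COGS = $2,026.10

May 14, 427 sold [LIFO — newest first]: 57 @ $1.00 + 301 @ $5.90 + 69 @ $2.80 = $2,026.10
Ending inventory: 187 @ $6.95 + 89 @ $5.50 + 266 @ $4.70 + 30 @ $2.80 = $3,123.35
Check: goods available $5,149.45 = COGS $2,026.10 + ending $3,123.35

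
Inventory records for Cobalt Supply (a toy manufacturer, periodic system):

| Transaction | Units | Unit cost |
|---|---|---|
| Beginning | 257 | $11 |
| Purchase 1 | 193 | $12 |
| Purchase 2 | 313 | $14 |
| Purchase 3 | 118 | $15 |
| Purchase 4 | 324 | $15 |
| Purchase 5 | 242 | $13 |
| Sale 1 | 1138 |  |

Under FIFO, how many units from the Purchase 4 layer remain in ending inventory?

67

Sale 1 (1138) [FIFO — oldest first]: 257 @ $11 + 193 @ $12 + 313 @ $14 + 118 @ $15 + 257 @ $15 = $15,150
Ending inventory: 67 @ $15 + 242 @ $13 = $4,151
Check: goods available $19,301 = COGS $15,150 + ending $4,151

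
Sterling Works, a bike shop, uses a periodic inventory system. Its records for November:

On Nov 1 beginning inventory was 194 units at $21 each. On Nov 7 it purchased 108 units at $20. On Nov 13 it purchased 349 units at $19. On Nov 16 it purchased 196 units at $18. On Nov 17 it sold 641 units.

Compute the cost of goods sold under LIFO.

COGS = $12,079

Nov 17, 641 sold [LIFO — newest first]: 196 @ $18 + 349 @ $19 + 96 @ $20 = $12,079
Ending inventory: 194 @ $21 + 12 @ $20 = $4,314
Check: goods available $16,393 = COGS $12,079 + ending $4,314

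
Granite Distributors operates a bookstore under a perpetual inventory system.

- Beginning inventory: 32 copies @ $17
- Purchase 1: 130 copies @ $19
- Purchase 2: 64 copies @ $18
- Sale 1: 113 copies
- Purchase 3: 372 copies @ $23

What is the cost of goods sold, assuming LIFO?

COGS = $2,083

Sale 1 (113) [LIFO — newest first]: 64 @ $18 + 49 @ $19 = $2,083
Ending inventory: 32 @ $17 + 81 @ $19 + 372 @ $23 = $10,639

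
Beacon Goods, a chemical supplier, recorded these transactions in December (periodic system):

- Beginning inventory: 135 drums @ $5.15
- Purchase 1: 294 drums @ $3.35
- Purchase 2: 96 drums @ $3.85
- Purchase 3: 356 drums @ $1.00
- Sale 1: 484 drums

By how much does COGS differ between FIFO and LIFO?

$1,059.10

FIFO COGS: 135 @ $5.15 + 294 @ $3.35 + 55 @ $3.85 = $1,891.90
LIFO COGS: 356 @ $1.00 + 96 @ $3.85 + 32 @ $3.35 = $832.80
Difference = |$1,891.90 − $832.80| = $1,059.10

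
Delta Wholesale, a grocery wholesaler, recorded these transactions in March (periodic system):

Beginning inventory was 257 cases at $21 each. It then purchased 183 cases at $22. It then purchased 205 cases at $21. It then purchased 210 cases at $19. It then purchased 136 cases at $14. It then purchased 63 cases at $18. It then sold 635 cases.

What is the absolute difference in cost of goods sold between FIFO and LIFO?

$1,723

FIFO COGS: 257 @ $21 + 183 @ $22 + 195 @ $21 = $13,518
LIFO COGS: 63 @ $18 + 136 @ $14 + 210 @ $19 + 205 @ $21 + 21 @ $22 = $11,795
Difference = |$13,518 − $11,795| = $1,723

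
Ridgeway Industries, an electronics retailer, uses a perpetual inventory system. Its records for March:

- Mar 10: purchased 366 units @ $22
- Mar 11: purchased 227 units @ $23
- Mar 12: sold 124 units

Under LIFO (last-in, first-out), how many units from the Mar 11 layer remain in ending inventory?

Mar 12, 124 sold [LIFO — newest first]: 124 @ $23 = $2,852
Ending inventory: 366 @ $22 + 103 @ $23 = $10,421

103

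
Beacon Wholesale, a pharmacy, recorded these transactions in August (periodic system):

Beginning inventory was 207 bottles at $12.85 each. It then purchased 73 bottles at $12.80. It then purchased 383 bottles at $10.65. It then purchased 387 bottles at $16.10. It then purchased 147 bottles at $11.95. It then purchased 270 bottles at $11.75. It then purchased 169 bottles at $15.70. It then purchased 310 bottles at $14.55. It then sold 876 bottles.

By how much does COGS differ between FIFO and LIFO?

$751.35

FIFO COGS: 207 @ $12.85 + 73 @ $12.80 + 383 @ $10.65 + 213 @ $16.10 = $11,102.60
LIFO COGS: 310 @ $14.55 + 169 @ $15.70 + 270 @ $11.75 + 127 @ $11.95 = $11,853.95
Difference = |$11,102.60 − $11,853.95| = $751.35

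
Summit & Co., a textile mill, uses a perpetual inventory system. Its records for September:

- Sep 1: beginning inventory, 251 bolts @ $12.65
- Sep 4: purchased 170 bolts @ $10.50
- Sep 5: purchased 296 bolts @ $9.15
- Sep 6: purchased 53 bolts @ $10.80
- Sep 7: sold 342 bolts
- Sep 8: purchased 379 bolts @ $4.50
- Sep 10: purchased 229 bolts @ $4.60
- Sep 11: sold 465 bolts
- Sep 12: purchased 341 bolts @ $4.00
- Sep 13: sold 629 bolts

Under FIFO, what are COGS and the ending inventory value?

COGS = $11,231.85; ending inventory = $1,132.00

Sep 7, 342 sold [FIFO — oldest first]: 251 @ $12.65 + 91 @ $10.50 = $4,130.65
Sep 11, 465 sold [FIFO — oldest first]: 79 @ $10.50 + 296 @ $9.15 + 53 @ $10.80 + 37 @ $4.50 = $4,276.80
Sep 13, 629 sold [FIFO — oldest first]: 342 @ $4.50 + 229 @ $4.60 + 58 @ $4.00 = $2,824.40
Total COGS = $4,130.65 + $4,276.80 + $2,824.40 = $11,231.85
Ending inventory: 283 @ $4.00 = $1,132.00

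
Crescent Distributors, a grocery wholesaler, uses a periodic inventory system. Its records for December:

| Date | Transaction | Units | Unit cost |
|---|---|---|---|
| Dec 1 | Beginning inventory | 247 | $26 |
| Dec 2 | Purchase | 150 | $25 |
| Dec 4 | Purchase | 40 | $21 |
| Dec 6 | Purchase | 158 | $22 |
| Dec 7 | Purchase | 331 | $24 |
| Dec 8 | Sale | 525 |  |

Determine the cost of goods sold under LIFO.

Dec 8, 525 sold [LIFO — newest first]: 331 @ $24 + 158 @ $22 + 36 @ $21 = $12,176
Ending inventory: 247 @ $26 + 150 @ $25 + 4 @ $21 = $10,256

COGS = $12,176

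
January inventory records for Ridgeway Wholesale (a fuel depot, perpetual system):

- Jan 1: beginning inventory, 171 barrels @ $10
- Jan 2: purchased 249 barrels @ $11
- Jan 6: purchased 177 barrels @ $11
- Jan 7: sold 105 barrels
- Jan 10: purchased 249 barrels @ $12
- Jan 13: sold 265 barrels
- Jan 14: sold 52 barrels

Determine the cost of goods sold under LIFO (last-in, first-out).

Jan 7, 105 sold [LIFO — newest first]: 105 @ $11 = $1,155
Jan 13, 265 sold [LIFO — newest first]: 249 @ $12 + 16 @ $11 = $3,164
Jan 14, 52 sold [LIFO — newest first]: 52 @ $11 = $572
Total COGS = $1,155 + $3,164 + $572 = $4,891
Ending inventory: 171 @ $10 + 249 @ $11 + 4 @ $11 = $4,493

COGS = $4,891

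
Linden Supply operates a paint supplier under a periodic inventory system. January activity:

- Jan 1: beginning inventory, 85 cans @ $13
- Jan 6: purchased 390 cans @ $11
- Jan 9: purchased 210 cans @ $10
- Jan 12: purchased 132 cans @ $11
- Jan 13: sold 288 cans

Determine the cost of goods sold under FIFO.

Jan 13, 288 sold [FIFO — oldest first]: 85 @ $13 + 203 @ $11 = $3,338
Ending inventory: 187 @ $11 + 210 @ $10 + 132 @ $11 = $5,609

COGS = $3,338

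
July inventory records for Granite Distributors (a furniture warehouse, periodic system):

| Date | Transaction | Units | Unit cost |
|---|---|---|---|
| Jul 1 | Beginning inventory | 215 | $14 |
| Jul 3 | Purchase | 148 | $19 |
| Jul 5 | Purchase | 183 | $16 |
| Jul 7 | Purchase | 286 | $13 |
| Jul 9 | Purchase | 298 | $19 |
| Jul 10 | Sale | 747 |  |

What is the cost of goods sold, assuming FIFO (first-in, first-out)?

COGS = $11,363

Jul 10, 747 sold [FIFO — oldest first]: 215 @ $14 + 148 @ $19 + 183 @ $16 + 201 @ $13 = $11,363
Ending inventory: 85 @ $13 + 298 @ $19 = $6,767
Check: goods available $18,130 = COGS $11,363 + ending $6,767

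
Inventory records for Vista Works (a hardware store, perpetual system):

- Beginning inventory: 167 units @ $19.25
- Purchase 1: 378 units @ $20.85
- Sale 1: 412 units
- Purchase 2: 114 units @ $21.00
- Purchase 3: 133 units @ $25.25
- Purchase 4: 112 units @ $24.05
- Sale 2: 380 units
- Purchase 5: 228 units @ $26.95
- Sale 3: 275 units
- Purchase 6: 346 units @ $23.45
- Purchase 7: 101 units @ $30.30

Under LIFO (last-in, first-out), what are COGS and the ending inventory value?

COGS = $24,435.25; ending inventory = $12,425.25

Sale 1 (412) [LIFO — newest first]: 378 @ $20.85 + 34 @ $19.25 = $8,535.80
Sale 2 (380) [LIFO — newest first]: 112 @ $24.05 + 133 @ $25.25 + 114 @ $21.00 + 21 @ $19.25 = $8,850.10
Sale 3 (275) [LIFO — newest first]: 228 @ $26.95 + 47 @ $19.25 = $7,049.35
Total COGS = $8,535.80 + $8,850.10 + $7,049.35 = $24,435.25
Ending inventory: 65 @ $19.25 + 346 @ $23.45 + 101 @ $30.30 = $12,425.25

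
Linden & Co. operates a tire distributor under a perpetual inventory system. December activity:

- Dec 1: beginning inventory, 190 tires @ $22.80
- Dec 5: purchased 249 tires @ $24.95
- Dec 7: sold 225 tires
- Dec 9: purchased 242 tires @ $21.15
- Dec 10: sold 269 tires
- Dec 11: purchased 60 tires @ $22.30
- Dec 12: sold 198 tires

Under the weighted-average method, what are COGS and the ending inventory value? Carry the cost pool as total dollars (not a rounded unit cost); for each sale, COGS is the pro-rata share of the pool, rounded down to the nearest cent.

After Dec 1: 190 on hand, pool $4,332.00 (≈ $22.8000 each)
After Dec 5: 439 on hand, pool $10,544.55 (≈ $24.0195 each)
Dec 7, sell 225: 225/439 × $10,544.55 → $5,404.38
After Dec 9: 456 on hand, pool $10,258.47 (≈ $22.4966 each)
Dec 10, sell 269: 269/456 × $10,258.47 → $6,051.59
After Dec 11: 247 on hand, pool $5,544.88 (≈ $22.4489 each)
Dec 12, sell 198: 198/247 × $5,544.88 → $4,444.88
Total COGS = $5,404.38 + $6,051.59 + $4,444.88 = $15,900.85
Ending inventory (cost pool remaining) = $1,100.00

COGS = $15,900.85; ending inventory = $1,100.00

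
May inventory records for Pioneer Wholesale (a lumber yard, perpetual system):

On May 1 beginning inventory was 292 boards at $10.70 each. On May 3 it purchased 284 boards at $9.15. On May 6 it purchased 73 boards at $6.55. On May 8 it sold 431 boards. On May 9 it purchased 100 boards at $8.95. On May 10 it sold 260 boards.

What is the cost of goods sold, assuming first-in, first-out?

May 8, 431 sold [FIFO — oldest first]: 292 @ $10.70 + 139 @ $9.15 = $4,396.25
May 10, 260 sold [FIFO — oldest first]: 145 @ $9.15 + 73 @ $6.55 + 42 @ $8.95 = $2,180.80
Total COGS = $4,396.25 + $2,180.80 = $6,577.05
Ending inventory: 58 @ $8.95 = $519.10
Check: goods available $7,096.15 = COGS $6,577.05 + ending $519.10

COGS = $6,577.05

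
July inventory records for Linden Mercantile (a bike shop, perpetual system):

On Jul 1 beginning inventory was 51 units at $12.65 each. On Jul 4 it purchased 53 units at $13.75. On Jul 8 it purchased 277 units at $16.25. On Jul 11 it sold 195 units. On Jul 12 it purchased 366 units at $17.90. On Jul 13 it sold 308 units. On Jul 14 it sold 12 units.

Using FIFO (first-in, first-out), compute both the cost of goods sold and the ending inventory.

Jul 11, 195 sold [FIFO — oldest first]: 51 @ $12.65 + 53 @ $13.75 + 91 @ $16.25 = $2,852.65
Jul 13, 308 sold [FIFO — oldest first]: 186 @ $16.25 + 122 @ $17.90 = $5,206.30
Jul 14, 12 sold [FIFO — oldest first]: 12 @ $17.90 = $214.80
Total COGS = $2,852.65 + $5,206.30 + $214.80 = $8,273.75
Ending inventory: 232 @ $17.90 = $4,152.80

COGS = $8,273.75; ending inventory = $4,152.80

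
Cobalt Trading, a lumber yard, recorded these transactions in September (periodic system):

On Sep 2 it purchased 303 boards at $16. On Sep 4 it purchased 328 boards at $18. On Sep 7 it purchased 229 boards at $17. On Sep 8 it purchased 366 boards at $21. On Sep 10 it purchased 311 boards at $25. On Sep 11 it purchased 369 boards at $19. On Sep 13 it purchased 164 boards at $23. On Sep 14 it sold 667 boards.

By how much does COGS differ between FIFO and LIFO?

$2,769

FIFO COGS: 303 @ $16 + 328 @ $18 + 36 @ $17 = $11,364
LIFO COGS: 164 @ $23 + 369 @ $19 + 134 @ $25 = $14,133
Difference = |$11,364 − $14,133| = $2,769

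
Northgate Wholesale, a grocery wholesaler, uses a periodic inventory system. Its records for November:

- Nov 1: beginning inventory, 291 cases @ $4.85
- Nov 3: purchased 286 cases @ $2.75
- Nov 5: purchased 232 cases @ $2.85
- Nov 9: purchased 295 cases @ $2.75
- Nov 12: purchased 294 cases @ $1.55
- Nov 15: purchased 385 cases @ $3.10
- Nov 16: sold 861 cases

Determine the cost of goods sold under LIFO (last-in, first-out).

COGS = $2,149.70

Nov 16, 861 sold [LIFO — newest first]: 385 @ $3.10 + 294 @ $1.55 + 182 @ $2.75 = $2,149.70
Ending inventory: 291 @ $4.85 + 286 @ $2.75 + 232 @ $2.85 + 113 @ $2.75 = $3,169.80
Check: goods available $5,319.50 = COGS $2,149.70 + ending $3,169.80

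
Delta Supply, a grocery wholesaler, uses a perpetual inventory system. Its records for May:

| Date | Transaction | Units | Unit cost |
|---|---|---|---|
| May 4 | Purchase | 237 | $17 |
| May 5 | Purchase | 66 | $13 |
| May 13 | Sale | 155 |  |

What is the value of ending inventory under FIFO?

Ending inventory = $2,252

May 13, 155 sold [FIFO — oldest first]: 155 @ $17 = $2,635
Ending inventory: 82 @ $17 + 66 @ $13 = $2,252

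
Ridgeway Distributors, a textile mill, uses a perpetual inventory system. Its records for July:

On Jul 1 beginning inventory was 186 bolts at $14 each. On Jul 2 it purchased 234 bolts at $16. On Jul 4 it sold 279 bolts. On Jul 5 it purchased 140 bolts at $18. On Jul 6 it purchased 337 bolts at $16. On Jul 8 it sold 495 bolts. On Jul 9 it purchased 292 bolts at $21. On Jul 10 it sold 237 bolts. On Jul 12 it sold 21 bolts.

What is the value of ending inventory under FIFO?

Ending inventory = $3,297

Jul 4, 279 sold [FIFO — oldest first]: 186 @ $14 + 93 @ $16 = $4,092
Jul 8, 495 sold [FIFO — oldest first]: 141 @ $16 + 140 @ $18 + 214 @ $16 = $8,200
Jul 10, 237 sold [FIFO — oldest first]: 123 @ $16 + 114 @ $21 = $4,362
Jul 12, 21 sold [FIFO — oldest first]: 21 @ $21 = $441
Total COGS = $4,092 + $8,200 + $4,362 + $441 = $17,095
Ending inventory: 157 @ $21 = $3,297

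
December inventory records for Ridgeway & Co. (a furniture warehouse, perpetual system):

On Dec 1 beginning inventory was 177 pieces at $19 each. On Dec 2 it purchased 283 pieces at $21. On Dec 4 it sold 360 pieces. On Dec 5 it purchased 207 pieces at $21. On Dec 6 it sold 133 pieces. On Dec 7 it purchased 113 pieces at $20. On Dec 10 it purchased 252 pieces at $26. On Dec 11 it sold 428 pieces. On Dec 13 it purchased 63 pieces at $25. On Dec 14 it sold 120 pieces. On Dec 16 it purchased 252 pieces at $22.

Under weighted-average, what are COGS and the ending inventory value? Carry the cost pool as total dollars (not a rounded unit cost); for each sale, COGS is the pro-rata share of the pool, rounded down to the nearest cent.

COGS = $22,757.27; ending inventory = $6,826.73

After Dec 1: 177 on hand, pool $3,363.00 (≈ $19.0000 each)
After Dec 2: 460 on hand, pool $9,306.00 (≈ $20.2304 each)
Dec 4, sell 360: 360/460 × $9,306.00 → $7,282.95
After Dec 5: 307 on hand, pool $6,370.05 (≈ $20.7493 each)
Dec 6, sell 133: 133/307 × $6,370.05 → $2,759.66
After Dec 7: 287 on hand, pool $5,870.39 (≈ $20.4543 each)
After Dec 10: 539 on hand, pool $12,422.39 (≈ $23.0471 each)
Dec 11, sell 428: 428/539 × $12,422.39 → $9,864.16
After Dec 13: 174 on hand, pool $4,133.23 (≈ $23.7542 each)
Dec 14, sell 120: 120/174 × $4,133.23 → $2,850.50
After Dec 16: 306 on hand, pool $6,826.73 (≈ $22.3096 each)
Total COGS = $7,282.95 + $2,759.66 + $9,864.16 + $2,850.50 = $22,757.27
Ending inventory (cost pool remaining) = $6,826.73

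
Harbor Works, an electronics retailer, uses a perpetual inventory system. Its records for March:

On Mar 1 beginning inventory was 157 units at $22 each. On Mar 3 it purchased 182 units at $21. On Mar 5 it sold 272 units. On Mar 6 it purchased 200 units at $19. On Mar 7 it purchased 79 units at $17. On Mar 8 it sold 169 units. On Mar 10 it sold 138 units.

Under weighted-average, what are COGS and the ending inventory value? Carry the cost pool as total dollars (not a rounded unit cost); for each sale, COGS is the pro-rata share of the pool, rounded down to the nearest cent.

COGS = $11,677.20; ending inventory = $741.80

After Mar 1: 157 on hand, pool $3,454.00 (≈ $22.0000 each)
After Mar 3: 339 on hand, pool $7,276.00 (≈ $21.4631 each)
Mar 5, sell 272: 272/339 × $7,276.00 → $5,837.97
After Mar 6: 267 on hand, pool $5,238.03 (≈ $19.6181 each)
After Mar 7: 346 on hand, pool $6,581.03 (≈ $19.0203 each)
Mar 8, sell 169: 169/346 × $6,581.03 → $3,214.43
Mar 10, sell 138: 138/177 × $3,366.60 → $2,624.80
Total COGS = $5,837.97 + $3,214.43 + $2,624.80 = $11,677.20
Ending inventory (cost pool remaining) = $741.80
Check: goods available $12,419.00 = COGS $11,677.20 + ending $741.80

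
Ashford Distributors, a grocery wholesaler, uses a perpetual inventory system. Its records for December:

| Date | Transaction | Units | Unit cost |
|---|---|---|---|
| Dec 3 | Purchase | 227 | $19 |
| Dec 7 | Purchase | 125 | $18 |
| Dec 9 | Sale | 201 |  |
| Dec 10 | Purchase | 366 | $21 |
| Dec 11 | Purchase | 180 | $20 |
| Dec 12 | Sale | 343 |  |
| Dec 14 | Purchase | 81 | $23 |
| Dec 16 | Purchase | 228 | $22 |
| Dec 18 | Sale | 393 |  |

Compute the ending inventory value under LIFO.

Dec 9, 201 sold [LIFO — newest first]: 125 @ $18 + 76 @ $19 = $3,694
Dec 12, 343 sold [LIFO — newest first]: 180 @ $20 + 163 @ $21 = $7,023
Dec 18, 393 sold [LIFO — newest first]: 228 @ $22 + 81 @ $23 + 84 @ $21 = $8,643
Total COGS = $3,694 + $7,023 + $8,643 = $19,360
Ending inventory: 151 @ $19 + 119 @ $21 = $5,368

Ending inventory = $5,368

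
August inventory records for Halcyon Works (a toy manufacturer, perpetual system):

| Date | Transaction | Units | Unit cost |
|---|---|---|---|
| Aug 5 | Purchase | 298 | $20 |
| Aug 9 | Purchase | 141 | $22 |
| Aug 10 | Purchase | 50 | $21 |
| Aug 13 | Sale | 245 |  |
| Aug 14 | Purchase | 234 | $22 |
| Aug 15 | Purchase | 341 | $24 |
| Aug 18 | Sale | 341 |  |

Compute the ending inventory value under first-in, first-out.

Aug 13, 245 sold [FIFO — oldest first]: 245 @ $20 = $4,900
Aug 18, 341 sold [FIFO — oldest first]: 53 @ $20 + 141 @ $22 + 50 @ $21 + 97 @ $22 = $7,346
Total COGS = $4,900 + $7,346 = $12,246
Ending inventory: 137 @ $22 + 341 @ $24 = $11,198

Ending inventory = $11,198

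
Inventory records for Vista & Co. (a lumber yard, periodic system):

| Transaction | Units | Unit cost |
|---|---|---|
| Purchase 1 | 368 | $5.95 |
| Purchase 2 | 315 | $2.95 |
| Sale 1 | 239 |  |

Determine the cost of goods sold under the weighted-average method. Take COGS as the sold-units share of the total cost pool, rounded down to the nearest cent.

COGS = $1,091.36

Sale 1, sell 239: 239/683 × $3,118.85 → $1,091.36
Ending inventory (cost pool remaining) = $2,027.49
Check: goods available $3,118.85 = COGS $1,091.36 + ending $2,027.49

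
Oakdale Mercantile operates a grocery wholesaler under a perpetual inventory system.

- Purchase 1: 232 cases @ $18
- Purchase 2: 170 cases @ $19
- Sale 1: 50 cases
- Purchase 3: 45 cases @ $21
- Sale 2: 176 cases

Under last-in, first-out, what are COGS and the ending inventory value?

Sale 1 (50) [LIFO — newest first]: 50 @ $19 = $950
Sale 2 (176) [LIFO — newest first]: 45 @ $21 + 120 @ $19 + 11 @ $18 = $3,423
Total COGS = $950 + $3,423 = $4,373
Ending inventory: 221 @ $18 = $3,978

COGS = $4,373; ending inventory = $3,978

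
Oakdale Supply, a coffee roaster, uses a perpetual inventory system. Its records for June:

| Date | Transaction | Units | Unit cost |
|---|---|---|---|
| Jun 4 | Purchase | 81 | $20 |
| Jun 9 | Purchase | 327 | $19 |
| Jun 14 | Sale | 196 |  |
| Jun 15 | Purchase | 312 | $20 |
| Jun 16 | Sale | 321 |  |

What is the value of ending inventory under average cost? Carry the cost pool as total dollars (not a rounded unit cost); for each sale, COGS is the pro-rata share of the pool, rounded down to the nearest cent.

Ending inventory = $3,994.18

After Jun 4: 81 on hand, pool $1,620.00 (≈ $20.0000 each)
After Jun 9: 408 on hand, pool $7,833.00 (≈ $19.1985 each)
Jun 14, sell 196: 196/408 × $7,833.00 → $3,762.91
After Jun 15: 524 on hand, pool $10,310.09 (≈ $19.6757 each)
Jun 16, sell 321: 321/524 × $10,310.09 → $6,315.91
Total COGS = $3,762.91 + $6,315.91 = $10,078.82
Ending inventory (cost pool remaining) = $3,994.18
Check: goods available $14,073.00 = COGS $10,078.82 + ending $3,994.18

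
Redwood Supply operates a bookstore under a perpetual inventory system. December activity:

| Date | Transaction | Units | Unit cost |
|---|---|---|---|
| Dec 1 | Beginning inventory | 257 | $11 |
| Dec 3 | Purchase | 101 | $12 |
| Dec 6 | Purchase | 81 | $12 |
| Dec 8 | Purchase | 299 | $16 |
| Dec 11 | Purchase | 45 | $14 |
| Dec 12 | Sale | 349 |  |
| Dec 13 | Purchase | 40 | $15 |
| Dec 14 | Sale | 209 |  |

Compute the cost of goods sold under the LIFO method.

Dec 12, 349 sold [LIFO — newest first]: 45 @ $14 + 299 @ $16 + 5 @ $12 = $5,474
Dec 14, 209 sold [LIFO — newest first]: 40 @ $15 + 76 @ $12 + 93 @ $12 = $2,628
Total COGS = $5,474 + $2,628 = $8,102
Ending inventory: 257 @ $11 + 8 @ $12 = $2,923

COGS = $8,102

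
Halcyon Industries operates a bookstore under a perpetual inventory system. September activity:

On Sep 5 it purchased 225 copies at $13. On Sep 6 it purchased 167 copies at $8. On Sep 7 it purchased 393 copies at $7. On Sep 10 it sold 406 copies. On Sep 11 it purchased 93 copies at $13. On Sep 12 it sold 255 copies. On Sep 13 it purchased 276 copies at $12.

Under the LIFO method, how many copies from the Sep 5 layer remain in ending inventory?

Sep 10, 406 sold [LIFO — newest first]: 393 @ $7 + 13 @ $8 = $2,855
Sep 12, 255 sold [LIFO — newest first]: 93 @ $13 + 154 @ $8 + 8 @ $13 = $2,545
Total COGS = $2,855 + $2,545 = $5,400
Ending inventory: 217 @ $13 + 276 @ $12 = $6,133

217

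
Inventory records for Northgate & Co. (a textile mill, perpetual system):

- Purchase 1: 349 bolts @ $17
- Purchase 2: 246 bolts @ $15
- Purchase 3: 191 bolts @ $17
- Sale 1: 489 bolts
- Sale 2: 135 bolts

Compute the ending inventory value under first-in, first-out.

Sale 1 (489) [FIFO — oldest first]: 349 @ $17 + 140 @ $15 = $8,033
Sale 2 (135) [FIFO — oldest first]: 106 @ $15 + 29 @ $17 = $2,083
Total COGS = $8,033 + $2,083 = $10,116
Ending inventory: 162 @ $17 = $2,754
Check: goods available $12,870 = COGS $10,116 + ending $2,754

Ending inventory = $2,754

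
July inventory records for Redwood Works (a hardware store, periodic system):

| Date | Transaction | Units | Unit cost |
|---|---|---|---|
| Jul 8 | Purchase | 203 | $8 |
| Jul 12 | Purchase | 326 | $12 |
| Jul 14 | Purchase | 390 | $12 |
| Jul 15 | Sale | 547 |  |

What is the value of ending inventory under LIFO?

Ending inventory = $3,652

Jul 15, 547 sold [LIFO — newest first]: 390 @ $12 + 157 @ $12 = $6,564
Ending inventory: 203 @ $8 + 169 @ $12 = $3,652
Check: goods available $10,216 = COGS $6,564 + ending $3,652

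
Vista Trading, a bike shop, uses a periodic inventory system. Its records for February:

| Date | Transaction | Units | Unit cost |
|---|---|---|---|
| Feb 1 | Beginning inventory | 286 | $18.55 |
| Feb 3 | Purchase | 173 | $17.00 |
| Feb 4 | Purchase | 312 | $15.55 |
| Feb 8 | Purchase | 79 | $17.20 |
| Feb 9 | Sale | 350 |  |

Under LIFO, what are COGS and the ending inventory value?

Feb 9, 350 sold [LIFO — newest first]: 79 @ $17.20 + 271 @ $15.55 = $5,572.85
Ending inventory: 286 @ $18.55 + 173 @ $17.00 + 41 @ $15.55 = $8,883.85
Check: goods available $14,456.70 = COGS $5,572.85 + ending $8,883.85

COGS = $5,572.85; ending inventory = $8,883.85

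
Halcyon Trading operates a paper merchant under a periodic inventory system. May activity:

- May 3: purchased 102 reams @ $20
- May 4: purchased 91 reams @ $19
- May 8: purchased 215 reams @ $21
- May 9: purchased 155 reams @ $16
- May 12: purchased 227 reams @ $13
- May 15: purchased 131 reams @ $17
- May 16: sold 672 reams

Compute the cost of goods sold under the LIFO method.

May 16, 672 sold [LIFO — newest first]: 131 @ $17 + 227 @ $13 + 155 @ $16 + 159 @ $21 = $10,997
Ending inventory: 102 @ $20 + 91 @ $19 + 56 @ $21 = $4,945

COGS = $10,997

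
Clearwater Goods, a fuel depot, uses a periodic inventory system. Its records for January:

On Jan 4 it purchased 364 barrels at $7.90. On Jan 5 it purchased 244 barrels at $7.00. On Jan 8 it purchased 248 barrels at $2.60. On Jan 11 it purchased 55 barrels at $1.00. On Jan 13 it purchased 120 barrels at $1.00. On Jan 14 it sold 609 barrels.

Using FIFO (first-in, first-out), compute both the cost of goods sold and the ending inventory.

Jan 14, 609 sold [FIFO — oldest first]: 364 @ $7.90 + 244 @ $7.00 + 1 @ $2.60 = $4,586.20
Ending inventory: 247 @ $2.60 + 55 @ $1.00 + 120 @ $1.00 = $817.20

COGS = $4,586.20; ending inventory = $817.20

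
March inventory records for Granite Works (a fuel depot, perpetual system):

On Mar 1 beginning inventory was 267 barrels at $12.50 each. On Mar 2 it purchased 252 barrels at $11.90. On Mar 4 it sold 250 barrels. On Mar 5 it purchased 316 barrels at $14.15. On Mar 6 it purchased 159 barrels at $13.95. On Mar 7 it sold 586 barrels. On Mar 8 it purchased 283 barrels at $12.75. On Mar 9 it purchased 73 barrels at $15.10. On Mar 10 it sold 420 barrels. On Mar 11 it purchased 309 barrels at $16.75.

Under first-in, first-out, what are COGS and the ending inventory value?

Mar 4, 250 sold [FIFO — oldest first]: 250 @ $12.50 = $3,125.00
Mar 7, 586 sold [FIFO — oldest first]: 17 @ $12.50 + 252 @ $11.90 + 316 @ $14.15 + 1 @ $13.95 = $7,696.65
Mar 10, 420 sold [FIFO — oldest first]: 158 @ $13.95 + 262 @ $12.75 = $5,544.60
Total COGS = $3,125.00 + $7,696.65 + $5,544.60 = $16,366.25
Ending inventory: 21 @ $12.75 + 73 @ $15.10 + 309 @ $16.75 = $6,545.80
Check: goods available $22,912.05 = COGS $16,366.25 + ending $6,545.80

COGS = $16,366.25; ending inventory = $6,545.80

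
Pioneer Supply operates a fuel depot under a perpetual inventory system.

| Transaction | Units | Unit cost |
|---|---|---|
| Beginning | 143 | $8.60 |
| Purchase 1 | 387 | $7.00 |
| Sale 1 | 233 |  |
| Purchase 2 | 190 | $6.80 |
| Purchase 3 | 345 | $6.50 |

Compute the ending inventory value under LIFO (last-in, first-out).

Ending inventory = $5,842.30

Sale 1 (233) [LIFO — newest first]: 233 @ $7.00 = $1,631.00
Ending inventory: 143 @ $8.60 + 154 @ $7.00 + 190 @ $6.80 + 345 @ $6.50 = $5,842.30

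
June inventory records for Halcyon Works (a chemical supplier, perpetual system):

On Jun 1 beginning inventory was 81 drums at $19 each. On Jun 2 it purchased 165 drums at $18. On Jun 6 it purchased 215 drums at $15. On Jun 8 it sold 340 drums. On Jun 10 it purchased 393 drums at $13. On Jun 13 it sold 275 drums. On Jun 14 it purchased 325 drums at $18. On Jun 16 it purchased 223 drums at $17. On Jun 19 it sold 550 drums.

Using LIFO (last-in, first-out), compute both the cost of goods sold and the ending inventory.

Jun 8, 340 sold [LIFO — newest first]: 215 @ $15 + 125 @ $18 = $5,475
Jun 13, 275 sold [LIFO — newest first]: 275 @ $13 = $3,575
Jun 19, 550 sold [LIFO — newest first]: 223 @ $17 + 325 @ $18 + 2 @ $13 = $9,667
Total COGS = $5,475 + $3,575 + $9,667 = $18,717
Ending inventory: 81 @ $19 + 40 @ $18 + 116 @ $13 = $3,767

COGS = $18,717; ending inventory = $3,767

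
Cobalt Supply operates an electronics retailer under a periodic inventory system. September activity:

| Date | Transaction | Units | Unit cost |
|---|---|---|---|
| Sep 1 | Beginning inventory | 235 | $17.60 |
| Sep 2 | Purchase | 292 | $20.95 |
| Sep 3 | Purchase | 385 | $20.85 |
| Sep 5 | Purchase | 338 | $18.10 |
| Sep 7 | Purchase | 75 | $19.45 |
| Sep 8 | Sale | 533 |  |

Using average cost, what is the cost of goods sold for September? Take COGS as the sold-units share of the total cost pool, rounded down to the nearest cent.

Sep 8, sell 533: 533/1325 × $25,857.20 → $10,401.42
Ending inventory (cost pool remaining) = $15,455.78

COGS = $10,401.42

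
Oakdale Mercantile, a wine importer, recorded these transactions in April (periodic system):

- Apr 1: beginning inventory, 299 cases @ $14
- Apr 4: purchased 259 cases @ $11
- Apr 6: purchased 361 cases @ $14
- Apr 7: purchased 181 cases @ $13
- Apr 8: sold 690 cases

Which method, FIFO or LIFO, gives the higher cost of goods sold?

FIFO COGS: 299 @ $14 + 259 @ $11 + 132 @ $14 = $8,883
LIFO COGS: 181 @ $13 + 361 @ $14 + 148 @ $11 = $9,035

LIFO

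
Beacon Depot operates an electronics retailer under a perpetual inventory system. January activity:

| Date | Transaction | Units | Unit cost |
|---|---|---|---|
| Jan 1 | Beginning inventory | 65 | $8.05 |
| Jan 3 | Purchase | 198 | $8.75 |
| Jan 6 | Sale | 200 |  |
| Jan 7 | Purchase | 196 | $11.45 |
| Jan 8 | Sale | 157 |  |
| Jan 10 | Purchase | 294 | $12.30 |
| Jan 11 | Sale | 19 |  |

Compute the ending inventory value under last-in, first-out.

Ending inventory = $4,336.20

Jan 6, 200 sold [LIFO — newest first]: 198 @ $8.75 + 2 @ $8.05 = $1,748.60
Jan 8, 157 sold [LIFO — newest first]: 157 @ $11.45 = $1,797.65
Jan 11, 19 sold [LIFO — newest first]: 19 @ $12.30 = $233.70
Total COGS = $1,748.60 + $1,797.65 + $233.70 = $3,779.95
Ending inventory: 63 @ $8.05 + 39 @ $11.45 + 275 @ $12.30 = $4,336.20
Check: goods available $8,116.15 = COGS $3,779.95 + ending $4,336.20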